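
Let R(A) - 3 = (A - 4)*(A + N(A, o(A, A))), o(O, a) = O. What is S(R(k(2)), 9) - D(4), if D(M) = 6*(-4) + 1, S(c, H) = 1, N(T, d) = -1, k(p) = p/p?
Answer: 24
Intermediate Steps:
k(p) = 1
R(A) = 3 + (-1 + A)*(-4 + A) (R(A) = 3 + (A - 4)*(A - 1) = 3 + (-4 + A)*(-1 + A) = 3 + (-1 + A)*(-4 + A))
D(M) = -23 (D(M) = -24 + 1 = -23)
S(R(k(2)), 9) - D(4) = 1 - 1*(-23) = 1 + 23 = 24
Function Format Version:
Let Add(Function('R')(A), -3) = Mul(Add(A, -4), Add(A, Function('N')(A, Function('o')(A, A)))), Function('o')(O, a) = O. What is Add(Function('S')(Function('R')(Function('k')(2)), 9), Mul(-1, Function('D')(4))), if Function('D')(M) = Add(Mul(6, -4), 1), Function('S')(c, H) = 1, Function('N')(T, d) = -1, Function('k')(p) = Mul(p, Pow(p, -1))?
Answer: 24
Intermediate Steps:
Function('k')(p) = 1
Function('R')(A) = Add(3, Mul(Add(-1, A), Add(-4, A))) (Function('R')(A) = Add(3, Mul(Add(A, -4), Add(A, -1))) = Add(3, Mul(Add(-4, A), Add(-1, A))) = Add(3, Mul(Add(-1, A), Add(-4, A))))
Function('D')(M) = -23 (Function('D')(M) = Add(-24, 1) = -23)
Add(Function('S')(Function('R')(Function('k')(2)), 9), Mul(-1, Function('D')(4))) = Add(1, Mul(-1, -23)) = Add(1, 23) = 24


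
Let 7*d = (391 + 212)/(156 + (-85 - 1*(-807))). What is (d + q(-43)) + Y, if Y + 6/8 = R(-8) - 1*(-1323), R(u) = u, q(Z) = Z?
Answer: 15627411/12292 ≈ 1271.3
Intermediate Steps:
d = 603/6146 (d = ((391 + 212)/(156 + (-85 - 1*(-807))))/7 = (603/(156 + (-85 + 807)))/7 = (603/(156 + 722))/7 = (603/878)/7 = (603*(1/878))/7 = (⅐)*(603/878) = 603/6146 ≈ 0.098113)
Y = 5257/4 (Y = -¾ + (-8 - 1*(-1323)) = -¾ + (-8 + 1323) = -¾ + 1315 = 5257/4 ≈ 1314.3)
(d + q(-43)) + Y = (603/6146 - 43) + 5257/4 = -263675/6146 + 5257/4 = 15627411/12292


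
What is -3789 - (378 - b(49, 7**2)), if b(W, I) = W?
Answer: -4118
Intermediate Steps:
-3789 - (378 - b(49, 7**2)) = -3789 - (378 - 1*49) = -3789 - (378 - 49) = -3789 - 1*329 = -3789 - 329 = -4118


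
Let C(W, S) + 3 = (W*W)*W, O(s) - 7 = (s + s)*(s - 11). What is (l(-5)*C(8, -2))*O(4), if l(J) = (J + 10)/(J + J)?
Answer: 24941/2 ≈ 12471.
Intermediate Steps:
O(s) = 7 + 2*s*(-11 + s) (O(s) = 7 + (s + s)*(s - 11) = 7 + (2*s)*(-11 + s) = 7 + 2*s*(-11 + s))
l(J) = (10 + J)/(2*J) (l(J) = (10 + J)/((2*J)) = (10 + J)*(1/(2*J)) = (10 + J)/(2*J))
C(W, S) = -3 + W**3 (C(W, S) = -3 + (W*W)*W = -3 + W**2*W = -3 + W**3)
(l(-5)*C(8, -2))*O(4) = (((1/2)*(10 - 5)/(-5))*(-3 + 8**3))*(7 - 22*4 + 2*4**2) = (((1/2)*(-1/5)*5)*(-3 + 512))*(7 - 88 + 2*16) = (-1/2*509)*(7 - 88 + 32) = -509/2*(-49) = 24941/2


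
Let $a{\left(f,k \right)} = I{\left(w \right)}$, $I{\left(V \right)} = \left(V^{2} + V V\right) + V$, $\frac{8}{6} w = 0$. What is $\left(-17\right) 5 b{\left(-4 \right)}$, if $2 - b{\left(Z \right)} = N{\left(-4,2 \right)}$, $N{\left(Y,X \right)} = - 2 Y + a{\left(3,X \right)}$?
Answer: $510$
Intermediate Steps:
$w = 0$ ($w = \frac{3}{4} \cdot 0 = 0$)
$I{\left(V \right)} = V + 2 V^{2}$ ($I{\left(V \right)} = \left(V^{2} + V^{2}\right) + V = 2 V^{2} + V = V + 2 V^{2}$)
$a{\left(f,k \right)} = 0$ ($a{\left(f,k \right)} = 0 \left(1 + 2 \cdot 0\right) = 0 \left(1 + 0\right) = 0 \cdot 1 = 0$)
$N{\left(Y,X \right)} = - 2 Y$ ($N{\left(Y,X \right)} = - 2 Y + 0 = - 2 Y$)
$b{\left(Z \right)} = -6$ ($b{\left(Z \right)} = 2 - \left(-2\right) \left(-4\right) = 2 - 8 = -6$)
$\left(-17\right) 5 b{\left(-4 \right)} = \left(-17\right) 5 \left(-6\right) = \left(-85\right) \left(-6\right) = 510$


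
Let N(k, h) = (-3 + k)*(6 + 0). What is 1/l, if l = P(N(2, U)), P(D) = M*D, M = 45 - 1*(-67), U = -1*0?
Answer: -1/672 ≈ -0.0014881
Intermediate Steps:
U = 0
N(k, h) = -18 + 6*k (N(k, h) = (-3 + k)*6 = -18 + 6*k)
M = 112 (M = 45 + 67 = 112)
P(D) = 112*D
l = -672 (l = 112*(-18 + 6*2) = 112*(-18 + 12) = 112*(-6) = -672)
1/l = 1/(-672) = -1/672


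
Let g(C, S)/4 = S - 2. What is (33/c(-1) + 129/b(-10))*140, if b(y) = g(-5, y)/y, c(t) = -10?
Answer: 6601/2 ≈ 3300.5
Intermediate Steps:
g(C, S) = -8 + 4*S (g(C, S) = 4*(S - 2) = 4*(-2 + S) = -8 + 4*S)
b(y) = (-8 + 4*y)/y
(33/c(-1) + 129/b(-10))*140 = (33/(-10) + 129/(4 - 8/(-10)))*140 = (33*(-⅒) + 129/(4 - 8*(-⅒)))*140 = (-33/10 + 129/(4 + ⅘))*140 = (-33/10 + 129/(24/5))*140 = (-33/10 + 129*(5/24))*140 = (-33/10 + 215/8)*140 = (943/40)*140 = 6601/2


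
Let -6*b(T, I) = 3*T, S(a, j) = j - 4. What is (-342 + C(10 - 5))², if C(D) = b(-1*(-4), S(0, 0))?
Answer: 118336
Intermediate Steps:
S(a, j) = -4 + j
b(T, I) = -T/2
C(D) = -2 (C(D) = -(-1)*(-4)/2 = -½*4 = -2)
(-342 + C(10 - 5))² = (-342 - 2)² = (-344)² = 118336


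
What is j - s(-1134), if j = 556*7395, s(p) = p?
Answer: 4112754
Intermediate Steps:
j = 4111620
j - s(-1134) = 4111620 - 1*(-1134) = 4111620 + 1134 = 4112754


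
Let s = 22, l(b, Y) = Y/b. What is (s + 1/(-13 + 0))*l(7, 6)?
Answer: 1710/91 ≈ 18.791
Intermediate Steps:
(s + 1/(-13 + 0))*l(7, 6) = (22 + 1/(-13 + 0))*(6/7) = (22 + 1/(-13))*(6*(⅐)) = (22 - 1/13)*(6/7) = (285/13)*(6/7) = 1710/91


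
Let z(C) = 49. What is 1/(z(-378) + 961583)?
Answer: 1/961632 ≈ 1.0399e-6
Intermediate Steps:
1/(z(-378) + 961583) = 1/(49 + 961583) = 1/961632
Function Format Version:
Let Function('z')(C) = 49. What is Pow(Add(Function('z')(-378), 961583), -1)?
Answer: Rational(1, 961632) ≈ 1.0399e-6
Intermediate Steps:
Pow(Add(Function('z')(-378), 961583), -1) = Pow(Add(49, 961583), -1) = Pow(961632, -1) = Rational(1, 961632)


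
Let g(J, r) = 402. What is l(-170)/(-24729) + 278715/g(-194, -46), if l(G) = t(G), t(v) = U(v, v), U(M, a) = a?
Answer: 2297470525/3313686 ≈ 693.33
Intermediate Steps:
t(v) = v
l(G) = G
l(-170)/(-24729) + 278715/g(-194, -46) = -170/(-24729) + 278715/402 = -170*(-1/24729) + 278715*(1/402) = 170/24729 + 92905/134 = 2297470525/3313686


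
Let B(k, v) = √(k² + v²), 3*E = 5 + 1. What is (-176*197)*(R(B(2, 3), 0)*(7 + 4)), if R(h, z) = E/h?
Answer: -762784*√13/13 ≈ -2.1156e+5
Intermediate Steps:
E = 2 (E = (5 + 1)/3 = (⅓)*6 = 2)
R(h, z) = 2/h
(-176*197)*(R(B(2, 3), 0)*(7 + 4)) = (-176*197)*((2/(√(2² + 3²)))*(7 + 4)) = -34672*2/(√(4 + 9))*11 = -34672*2/(√13)*11 = -34672*2*(√13/13)*11 = -34672*2*√13/13*11 = -762784*√13/13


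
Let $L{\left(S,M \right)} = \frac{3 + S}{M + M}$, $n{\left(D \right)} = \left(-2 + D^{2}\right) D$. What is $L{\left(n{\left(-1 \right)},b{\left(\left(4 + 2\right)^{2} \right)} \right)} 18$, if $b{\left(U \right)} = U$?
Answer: $1$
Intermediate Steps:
$n{\left(D \right)} = D \left(-2 + D^{2}\right)$
$L{\left(S,M \right)} = \frac{3 + S}{2 M}$
$L{\left(n{\left(-1 \right)},b{\left(\left(4 + 2\right)^{2} \right)} \right)} 18 = \frac{3 - \left(-2 + \left(-1\right)^{2}\right)}{2 \left(4 + 2\right)^{2}} \cdot 18 = \frac{3 - \left(-2 + 1\right)}{2 \cdot 6^{2}} \cdot 18 = \frac{3 - -1}{2 \cdot 36} \cdot 18 = \frac{1}{2} \cdot \frac{1}{36} \left(3 + 1\right) 18 = \frac{1}{2} \cdot \frac{1}{36} \cdot 4 \cdot 18 = \frac{1}{18} \cdot 18 = 1$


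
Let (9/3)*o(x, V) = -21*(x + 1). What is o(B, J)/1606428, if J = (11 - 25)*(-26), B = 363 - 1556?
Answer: 2086/401607 ≈ 0.0051941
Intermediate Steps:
B = -1193
J = 364 (J = -14*(-26) = 364)
o(x, V) = -7 - 7*x (o(x, V) = (-21*(x + 1))/3 = (-21*(1 + x))/3 = (-21 - 21*x)/3 = -7 - 7*x)
o(B, J)/1606428 = (-7 - 7*(-1193))/1606428 = (-7 + 8351)*(1/1606428) = 8344*(1/1606428) = 2086/401607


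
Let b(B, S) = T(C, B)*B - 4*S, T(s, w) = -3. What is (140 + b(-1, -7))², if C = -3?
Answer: 29241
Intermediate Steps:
b(B, S) = -4*S - 3*B (b(B, S) = -3*B - 4*S = -4*S - 3*B)
(140 + b(-1, -7))² = (140 + (-4*(-7) - 3*(-1)))² = (140 + (28 + 3))² = (140 + 31)² = 171² = 29241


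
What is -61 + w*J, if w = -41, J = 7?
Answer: -348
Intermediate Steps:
-61 + w*J = -61 - 41*7 = -61 - 287 = -348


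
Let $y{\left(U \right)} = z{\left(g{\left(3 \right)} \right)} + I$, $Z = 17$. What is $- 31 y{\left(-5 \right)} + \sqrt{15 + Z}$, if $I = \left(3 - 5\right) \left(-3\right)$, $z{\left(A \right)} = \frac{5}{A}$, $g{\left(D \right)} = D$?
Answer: $- \frac{713}{3} + 4 \sqrt{2} \approx -232.01$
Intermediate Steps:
$I = 6$ ($I = \left(-2\right) \left(-3\right) = 6$)
$y{\left(U \right)} = \frac{23}{3}$ ($y{\left(U \right)} = \frac{5}{3} + 6 = \frac{23}{3}$)
$- 31 y{\left(-5 \right)} + \sqrt{15 + Z} = \left(-31\right) \frac{23}{3} + \sqrt{15 + 17} = - \frac{713}{3} + \sqrt{32} = - \frac{713}{3} + 4 \sqrt{2}$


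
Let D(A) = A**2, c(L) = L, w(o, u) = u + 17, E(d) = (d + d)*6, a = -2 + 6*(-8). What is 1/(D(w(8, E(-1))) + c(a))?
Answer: -1/25 ≈ -0.040000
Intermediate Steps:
a = -50 (a = -2 - 48 = -50)
E(d) = 12*d (E(d) = (2*d)*6 = 12*d)
w(o, u) = 17 + u
1/(D(w(8, E(-1))) + c(a)) = 1/((17 + 12*(-1))**2 - 50) = 1/((17 - 12)**2 - 50) = 1/(5**2 - 50) = 1/(25 - 50) = 1/(-25) = -1/25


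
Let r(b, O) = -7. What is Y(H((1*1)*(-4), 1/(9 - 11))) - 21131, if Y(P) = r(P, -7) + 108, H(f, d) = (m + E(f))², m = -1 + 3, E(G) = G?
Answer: -21030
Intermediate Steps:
m = 2
H(f, d) = (2 + f)²
Y(P) = 101 (Y(P) = -7 + 108 = 101)
Y(H((1*1)*(-4), 1/(9 - 11))) - 21131 = 101 - 21131 = -21030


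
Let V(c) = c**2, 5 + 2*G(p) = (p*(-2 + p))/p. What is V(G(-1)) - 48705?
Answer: -48689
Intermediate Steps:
G(p) = -7/2 + p/2 (G(p) = -5/2 + ((p*(-2 + p))/p)/2 = -5/2 + (-2 + p)/2 = -5/2 + (-1 + p/2) = -7/2 + p/2)
V(G(-1)) - 48705 = (-7/2 + (1/2)*(-1))**2 - 48705 = (-7/2 - 1/2)**2 - 48705 = (-4)**2 - 48705 = 16 - 48705 = -48689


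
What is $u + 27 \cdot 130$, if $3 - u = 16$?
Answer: $3497$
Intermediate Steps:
$u = -13$ ($u = 3 - 16 = -13$)
$u + 27 \cdot 130 = -13 + 27 \cdot 130 = -13 + 3510 = 3497$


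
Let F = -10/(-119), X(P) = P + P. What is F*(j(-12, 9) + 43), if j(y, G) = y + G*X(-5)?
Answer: -590/119 ≈ -4.9580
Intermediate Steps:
X(P) = 2*P
F = 10/119 (F = -10*(-1/119) = 10/119 ≈ 0.084034)
j(y, G) = y - 10*G (j(y, G) = y + G*(2*(-5)) = y + G*(-10) = y - 10*G)
F*(j(-12, 9) + 43) = 10*((-12 - 10*9) + 43)/119 = 10*((-12 - 90) + 43)/119 = 10*(-102 + 43)/119 = (10/119)*(-59) = -590/119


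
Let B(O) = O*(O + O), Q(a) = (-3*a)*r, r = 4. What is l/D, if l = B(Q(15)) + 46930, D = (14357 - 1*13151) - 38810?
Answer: -55865/18802 ≈ -2.9712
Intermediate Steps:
Q(a) = -12*a (Q(a) = -3*a*4 = -12*a)
B(O) = 2*O² (B(O) = O*(2*O) = 2*O²)
D = -37604 (D = (14357 - 13151) - 38810 = 1206 - 38810 = -37604)
l = 111730 (l = 2*(-12*15)² + 46930 = 2*(-180)² + 46930 = 2*32400 + 46930 = 64800 + 46930 = 111730)
l/D = 111730/(-37604) = 111730*(-1/37604) = -55865/18802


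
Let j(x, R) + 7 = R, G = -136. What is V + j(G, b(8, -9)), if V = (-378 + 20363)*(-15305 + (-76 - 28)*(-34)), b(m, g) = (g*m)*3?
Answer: -235203688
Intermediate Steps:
b(m, g) = 3*g*m
j(x, R) = -7 + R
V = -235203465 (V = 19985*(-15305 - 104*(-34)) = 19985*(-15305 + 3536) = 19985*(-11769) = -235203465)
V + j(G, b(8, -9)) = -235203465 + (-7 + 3*(-9)*8) = -235203465 + (-7 - 216) = -235203465 - 223 = -235203688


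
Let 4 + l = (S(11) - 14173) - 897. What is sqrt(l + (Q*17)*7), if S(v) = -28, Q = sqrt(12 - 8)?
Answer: 4*I*sqrt(929) ≈ 121.92*I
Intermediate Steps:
Q = 2 (Q = sqrt(4) = 2)
l = -15102 (l = -4 + ((-28 - 14173) - 897) = -4 + (-14201 - 897) = -4 - 15098 = -15102)
sqrt(l + (Q*17)*7) = sqrt(-15102 + (2*17)*7) = sqrt(-15102 + 34*7) = sqrt(-15102 + 238) = sqrt(-14864) = 4*I*sqrt(929)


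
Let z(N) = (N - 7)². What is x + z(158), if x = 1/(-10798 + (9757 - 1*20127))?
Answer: 482651567/21168 ≈ 22801.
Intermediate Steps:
z(N) = (-7 + N)²
x = -1/21168 (x = 1/(-10798 + (9757 - 20127)) = 1/(-10798 - 10370) = 1/(-21168) = -1/21168 ≈ -4.7241e-5)
x + z(158) = -1/21168 + (-7 + 158)² = -1/21168 + 151² = -1/21168 + 22801 = 482651567/21168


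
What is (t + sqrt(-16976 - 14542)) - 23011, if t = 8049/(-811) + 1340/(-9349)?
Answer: -174546636270/7582039 + 3*I*sqrt(3502) ≈ -23021.0 + 177.53*I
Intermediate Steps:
t = -76336841/7582039 (t = 8049*(-1/811) + 1340*(-1/9349) = -8049/811 - 1340/9349 = -76336841/7582039 ≈ -10.068)
(t + sqrt(-16976 - 14542)) - 23011 = (-76336841/7582039 + sqrt(-16976 - 14542)) - 23011 = (-76336841/7582039 + sqrt(-31518)) - 23011 = (-76336841/7582039 + 3*I*sqrt(3502)) - 23011 = -174546636270/7582039 + 3*I*sqrt(3502)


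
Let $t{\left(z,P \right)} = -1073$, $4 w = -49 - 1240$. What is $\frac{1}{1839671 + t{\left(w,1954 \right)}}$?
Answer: $\frac{1}{1838598} \approx 5.4389 \cdot 10^{-7}$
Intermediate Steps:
$w = - \frac{1289}{4}$ ($w = \frac{-49 - 1240}{4} = \frac{1}{4} \left(-1289\right) = - \frac{1289}{4} \approx -322.25$)
$\frac{1}{1839671 + t{\left(w,1954 \right)}} = \frac{1}{1839671 - 1073} = \frac{1}{1838598}$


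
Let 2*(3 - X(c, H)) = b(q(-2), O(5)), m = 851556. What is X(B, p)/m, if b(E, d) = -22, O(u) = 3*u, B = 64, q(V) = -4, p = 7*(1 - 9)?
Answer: 7/425778 ≈ 1.6440e-5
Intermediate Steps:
p = -56 (p = 7*(-8) = -56)
X(c, H) = 14 (X(c, H) = 3 - ½*(-22) = 3 + 11 = 14)
X(B, p)/m = 14/851556 = 14*(1/851556) = 7/425778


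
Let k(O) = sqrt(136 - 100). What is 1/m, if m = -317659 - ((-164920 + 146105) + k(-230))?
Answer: -1/298850 ≈ -3.3462e-6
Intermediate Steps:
k(O) = 6 (k(O) = sqrt(36) = 6)
m = -298850 (m = -317659 - ((-164920 + 146105) + 6) = -317659 - (-18815 + 6) = -317659 - 1*(-18809) = -317659 + 18809 = -298850)
1/m = 1/(-298850) = -1/298850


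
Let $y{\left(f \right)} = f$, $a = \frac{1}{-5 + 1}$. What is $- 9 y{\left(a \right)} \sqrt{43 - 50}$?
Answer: $\frac{9 i \sqrt{7}}{4} \approx 5.9529 i$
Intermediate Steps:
$a = - \frac{1}{4}$ ($a = \frac{1}{-4} = - \frac{1}{4} \approx -0.25$)
$- 9 y{\left(a \right)} \sqrt{43 - 50} = \left(-9\right) \left(- \frac{1}{4}\right) \sqrt{43 - 50} = \frac{9 \sqrt{-7}}{4} = \frac{9 i \sqrt{7}}{4}$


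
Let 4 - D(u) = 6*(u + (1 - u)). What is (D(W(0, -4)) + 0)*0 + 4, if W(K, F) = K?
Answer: 4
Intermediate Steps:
D(u) = -2 (D(u) = 4 - 6*(u + (1 - u)) = 4 - 6 = -2)
(D(W(0, -4)) + 0)*0 + 4 = (-2 + 0)*0 + 4 = -2*0 + 4 = 0 + 4 = 4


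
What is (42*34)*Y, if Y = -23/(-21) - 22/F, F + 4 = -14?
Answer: 9928/3 ≈ 3309.3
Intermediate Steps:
F = -18 (F = -4 - 14 = -18)
Y = 146/63 (Y = -23/(-21) - 22/(-18) = -23*(-1/21) - 22*(-1/18) = 23/21 + 11/9 = 146/63 ≈ 2.3175)
(42*34)*Y = (42*34)*(146/63) = 1428*(146/63) = 9928/3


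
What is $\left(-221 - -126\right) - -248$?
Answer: $153$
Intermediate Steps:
$\left(-221 - -126\right) - -248 = \left(-221 + 126\right) + 248 = -95 + 248 = 153$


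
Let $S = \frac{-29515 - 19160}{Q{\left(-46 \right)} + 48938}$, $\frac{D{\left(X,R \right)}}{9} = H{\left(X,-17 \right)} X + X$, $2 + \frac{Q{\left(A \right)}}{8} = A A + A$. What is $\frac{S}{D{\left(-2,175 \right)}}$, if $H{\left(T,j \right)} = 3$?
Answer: $\frac{16225}{1571568} \approx 0.010324$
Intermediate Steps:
$Q{\left(A \right)} = -16 + 8 A + 8 A^{2}$ ($Q{\left(A \right)} = -16 + 8 \left(A A + A\right) = -16 + 8 \left(A^{2} + A\right) = -16 + 8 \left(A + A^{2}\right) = -16 + \left(8 A + 8 A^{2}\right) = -16 + 8 A + 8 A^{2}$)
$D{\left(X,R \right)} = 36 X$ ($D{\left(X,R \right)} = 9 \left(3 X + X\right) = 9 \cdot 4 X = 36 X$)
$S = - \frac{48675}{65482}$ ($S = \frac{-29515 - 19160}{\left(-16 + 8 \left(-46\right) + 8 \left(-46\right)^{2}\right) + 48938} = - \frac{48675}{\left(-16 - 368 + 8 \cdot 2116\right) + 48938} = - \frac{48675}{\left(-16 - 368 + 16928\right) + 48938} = - \frac{48675}{16544 + 48938} = - \frac{48675}{65482} \approx -0.74333$)
$\frac{S}{D{\left(-2,175 \right)}} = - \frac{48675}{65482 \cdot 36 \left(-2\right)} = - \frac{48675}{65482 \left(-72\right)} = \left(- \frac{48675}{65482}\right) \left(- \frac{1}{72}\right) = \frac{16225}{1571568}$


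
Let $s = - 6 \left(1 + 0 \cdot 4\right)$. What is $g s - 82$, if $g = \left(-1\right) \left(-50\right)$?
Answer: $-382$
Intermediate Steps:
$g = 50$
$s = -6$ ($s = - 6 \left(1 + 0\right) = \left(-6\right) 1 = -6$)
$g s - 82 = 50 \left(-6\right) - 82 = -300 - 82 = -382$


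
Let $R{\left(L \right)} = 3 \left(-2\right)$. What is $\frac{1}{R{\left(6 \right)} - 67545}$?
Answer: $- \frac{1}{67551} \approx -1.4804 \cdot 10^{-5}$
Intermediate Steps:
$R{\left(L \right)} = -6$
$\frac{1}{R{\left(6 \right)} - 67545} = \frac{1}{-6 - 67545} = \frac{1}{-67551} = - \frac{1}{67551}$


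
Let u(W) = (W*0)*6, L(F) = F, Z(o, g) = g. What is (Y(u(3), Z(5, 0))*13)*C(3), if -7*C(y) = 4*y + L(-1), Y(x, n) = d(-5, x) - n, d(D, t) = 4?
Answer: -572/7 ≈ -81.714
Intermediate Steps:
u(W) = 0 (u(W) = 0*6 = 0)
Y(x, n) = 4 - n
C(y) = ⅐ - 4*y/7 (C(y) = -(4*y - 1)/7 = -(-1 + 4*y)/7 = ⅐ - 4*y/7)
(Y(u(3), Z(5, 0))*13)*C(3) = ((4 - 1*0)*13)*(⅐ - 4/7*3) = ((4 + 0)*13)*(⅐ - 12/7) = (4*13)*(-11/7) = 52*(-11/7) = -572/7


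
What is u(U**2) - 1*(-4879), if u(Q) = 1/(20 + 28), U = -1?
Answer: 234193/48 ≈ 4879.0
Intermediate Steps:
u(Q) = 1/48
u(U**2) - 1*(-4879) = 1/48 - 1*(-4879) = 1/48 + 4879 = 234193/48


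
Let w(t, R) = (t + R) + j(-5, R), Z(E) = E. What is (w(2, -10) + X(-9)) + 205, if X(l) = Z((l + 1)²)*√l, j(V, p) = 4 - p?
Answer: 211 + 192*I ≈ 211.0 + 192.0*I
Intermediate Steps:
w(t, R) = 4 + t (w(t, R) = (t + R) + (4 - R) = (R + t) + (4 - R) = 4 + t)
X(l) = √l*(1 + l)² (X(l) = (l + 1)²*√l = (1 + l)²*√l = √l*(1 + l)²)
(w(2, -10) + X(-9)) + 205 = ((4 + 2) + √(-9)*(1 - 9)²) + 205 = (6 + (3*I)*(-8)²) + 205 = (6 + (3*I)*64) + 205 = (6 + 192*I) + 205 = 211 + 192*I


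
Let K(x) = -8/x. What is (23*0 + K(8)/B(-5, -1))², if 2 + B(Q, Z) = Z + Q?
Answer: 1/64 ≈ 0.015625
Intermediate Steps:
B(Q, Z) = -2 + Q + Z (B(Q, Z) = -2 + (Z + Q) = -2 + (Q + Z) = -2 + Q + Z)
(23*0 + K(8)/B(-5, -1))² = (23*0 + (-8/8)/(-2 - 5 - 1))² = (0 - 8*⅛/(-8))² = (0 - 1*(-⅛))² = (0 + ⅛)² = (⅛)² = 1/64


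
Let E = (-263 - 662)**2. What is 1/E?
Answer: 1/855625 ≈ 1.1687e-6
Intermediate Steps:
E = 855625 (E = (-925)**2 = 855625)
1/E = 1/855625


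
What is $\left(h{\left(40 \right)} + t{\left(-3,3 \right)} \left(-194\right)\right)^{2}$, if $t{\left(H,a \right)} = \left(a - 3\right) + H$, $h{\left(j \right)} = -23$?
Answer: $312481$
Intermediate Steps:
$t{\left(H,a \right)} = -3 + H + a$ ($t{\left(H,a \right)} = \left(-3 + a\right) + H = -3 + H + a$)
$\left(h{\left(40 \right)} + t{\left(-3,3 \right)} \left(-194\right)\right)^{2} = \left(-23 + \left(-3 - 3 + 3\right) \left(-194\right)\right)^{2} = \left(-23 - -582\right)^{2} = \left(-23 + 582\right)^{2} = 559^{2} = 312481$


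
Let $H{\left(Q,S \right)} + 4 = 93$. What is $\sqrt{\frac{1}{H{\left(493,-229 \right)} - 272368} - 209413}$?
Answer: $\frac{2 i \sqrt{3881252890169403}}{272279} \approx 457.62 i$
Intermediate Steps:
$H{\left(Q,S \right)} = 89$ ($H{\left(Q,S \right)} = -4 + 93 = 89$)
$\sqrt{\frac{1}{H{\left(493,-229 \right)} - 272368} - 209413} = \sqrt{\frac{1}{89 - 272368} - 209413} = \sqrt{\frac{1}{-272279} - 209413} = \sqrt{- \frac{1}{272279} - 209413} = \sqrt{- \frac{57018762228}{272279}} = \frac{2 i \sqrt{3881252890169403}}{272279}$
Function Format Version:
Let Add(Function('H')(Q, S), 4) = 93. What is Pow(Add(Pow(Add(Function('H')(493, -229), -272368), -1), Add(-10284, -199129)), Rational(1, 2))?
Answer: Mul(Rational(2, 272279), I, Pow(3881252890169403, Rational(1, 2))) ≈ Mul(457.62, I)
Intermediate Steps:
Function('H')(Q, S) = 89 (Function('H')(Q, S) = Add(-4, 93) = 89)
Pow(Add(Pow(Add(Function('H')(493, -229), -272368), -1), Add(-10284, -199129)), Rational(1, 2)) = Pow(Add(Pow(Add(89, -272368), -1), Add(-10284, -199129)), Rational(1, 2)) = Pow(Add(Pow(-272279, -1), -209413), Rational(1, 2)) = Pow(Add(Rational(-1, 272279), -209413), Rational(1, 2)) = Pow(Rational(-57018762228, 272279), Rational(1, 2)) = Mul(Rational(2, 272279), I, Pow(3881252890169403, Rational(1, 2)))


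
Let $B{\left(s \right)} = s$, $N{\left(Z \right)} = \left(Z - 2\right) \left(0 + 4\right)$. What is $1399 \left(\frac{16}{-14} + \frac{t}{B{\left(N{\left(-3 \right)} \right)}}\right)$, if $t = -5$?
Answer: $- \frac{34975}{28} \approx -1249.1$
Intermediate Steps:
$N{\left(Z \right)} = -8 + 4 Z$ ($N{\left(Z \right)} = \left(-2 + Z\right) 4 = -8 + 4 Z$)
$1399 \left(\frac{16}{-14} + \frac{t}{B{\left(N{\left(-3 \right)} \right)}}\right) = 1399 \left(\frac{16}{-14} - \frac{5}{-8 + 4 \left(-3\right)}\right) = 1399 \left(16 \left(- \frac{1}{14}\right) - \frac{5}{-8 - 12}\right) = 1399 \left(- \frac{8}{7} - \frac{5}{-20}\right) = 1399 \left(- \frac{8}{7} - - \frac{1}{4}\right) = 1399 \left(- \frac{8}{7} + \frac{1}{4}\right) = 1399 \left(- \frac{25}{28}\right) = - \frac{34975}{28}$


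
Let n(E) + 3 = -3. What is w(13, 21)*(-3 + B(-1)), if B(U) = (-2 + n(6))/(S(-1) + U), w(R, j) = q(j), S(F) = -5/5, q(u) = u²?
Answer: 441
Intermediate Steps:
n(E) = -6 (n(E) = -3 - 3 = -6)
S(F) = -1 (S(F) = -5*⅕ = -1)
w(R, j) = j²
B(U) = -8/(-1 + U) (B(U) = (-2 - 6)/(-1 + U) = -8/(-1 + U))
w(13, 21)*(-3 + B(-1)) = 21²*(-3 - 8/(-1 - 1)) = 441*(-3 - 8/(-2)) = 441*(-3 - 8*(-½)) = 441*(-3 + 4) = 441*1 = 441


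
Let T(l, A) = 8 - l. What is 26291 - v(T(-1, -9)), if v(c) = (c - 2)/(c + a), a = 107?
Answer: 3049749/116 ≈ 26291.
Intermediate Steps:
v(c) = (-2 + c)/(107 + c) (v(c) = (c - 2)/(c + 107) = (-2 + c)/(107 + c))
26291 - v(T(-1, -9)) = 26291 - (-2 + (8 - 1*(-1)))/(107 + (8 - 1*(-1))) = 26291 - (-2 + (8 + 1))/(107 + (8 + 1)) = 26291 - (-2 + 9)/(107 + 9) = 26291 - 7/116 = 3049749/116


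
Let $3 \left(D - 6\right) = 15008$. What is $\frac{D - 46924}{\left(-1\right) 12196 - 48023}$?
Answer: $\frac{125746}{180657} \approx 0.69605$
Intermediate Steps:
$D = \frac{15026}{3}$ ($D = 6 + \frac{1}{3} \cdot 15008 = 6 + \frac{15008}{3} = \frac{15026}{3} \approx 5008.7$)
$\frac{D - 46924}{\left(-1\right) 12196 - 48023} = \frac{\frac{15026}{3} - 46924}{\left(-1\right) 12196 - 48023} = - \frac{125746}{3 \left(-12196 - 48023\right)} = - \frac{125746}{3 \left(-60219\right)} = \left(- \frac{125746}{3}\right) \left(- \frac{1}{60219}\right) = \frac{125746}{180657}$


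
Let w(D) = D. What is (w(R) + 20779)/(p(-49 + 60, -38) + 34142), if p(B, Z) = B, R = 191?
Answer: 20970/34153 ≈ 0.61400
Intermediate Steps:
(w(R) + 20779)/(p(-49 + 60, -38) + 34142) = (191 + 20779)/((-49 + 60) + 34142) = 20970/(11 + 34142) = 20970/34153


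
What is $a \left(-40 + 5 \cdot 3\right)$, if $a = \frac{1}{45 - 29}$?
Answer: $- \frac{25}{16} \approx -1.5625$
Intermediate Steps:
$a = \frac{1}{16} \approx 0.0625$
$a \left(-40 + 5 \cdot 3\right) = \frac{-40 + 5 \cdot 3}{16} = \frac{-40 + 15}{16} = \frac{1}{16} \left(-25\right) = - \frac{25}{16}$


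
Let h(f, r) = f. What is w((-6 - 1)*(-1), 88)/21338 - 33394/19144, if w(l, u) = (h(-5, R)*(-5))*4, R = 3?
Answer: -177661693/102123668 ≈ -1.7397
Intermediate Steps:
w(l, u) = 100 (w(l, u) = -5*(-5)*4 = 25*4 = 100)
w((-6 - 1)*(-1), 88)/21338 - 33394/19144 = 100/21338 - 33394/19144 = 100*(1/21338) - 33394*1/19144 = 50/10669 - 16697/9572 = -177661693/102123668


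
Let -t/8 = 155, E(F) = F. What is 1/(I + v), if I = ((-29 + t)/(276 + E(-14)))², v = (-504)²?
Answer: 68644/17438284665 ≈ 3.9364e-6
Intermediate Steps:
t = -1240 (t = -8*155 = -1240)
v = 254016
I = 1610361/68644 (I = ((-29 - 1240)/(276 - 14))² = (-1269/262)² = 1610361/68644 ≈ 23.460)
1/(I + v) = 1/(1610361/68644 + 254016) = 1/(17438284665/68644) = 68644/17438284665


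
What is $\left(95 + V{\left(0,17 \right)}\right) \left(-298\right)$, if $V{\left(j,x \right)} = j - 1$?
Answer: $-28012$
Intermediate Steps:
$V{\left(j,x \right)} = -1 + j$
$\left(95 + V{\left(0,17 \right)}\right) \left(-298\right) = \left(95 + \left(-1 + 0\right)\right) \left(-298\right) = \left(95 - 1\right) \left(-298\right) = 94 \left(-298\right) = -28012$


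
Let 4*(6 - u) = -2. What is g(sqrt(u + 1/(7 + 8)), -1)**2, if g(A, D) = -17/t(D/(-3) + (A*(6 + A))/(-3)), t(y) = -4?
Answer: 289/16 ≈ 18.063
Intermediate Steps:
u = 13/2 (u = 6 - 1/4*(-2) = 6 + 1/2 = 13/2 ≈ 6.5000)
g(A, D) = 17/4 (g(A, D) = -17/(-4) = -17*(-1/4) = 17/4)
g(sqrt(u + 1/(7 + 8)), -1)**2 = (17/4)**2 = 289/16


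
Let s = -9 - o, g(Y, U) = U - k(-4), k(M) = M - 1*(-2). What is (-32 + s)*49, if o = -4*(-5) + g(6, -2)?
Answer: -2989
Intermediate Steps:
k(M) = 2 + M (k(M) = M + 2 = 2 + M)
g(Y, U) = 2 + U (g(Y, U) = U - (2 - 4) = U - 1*(-2) = U + 2 = 2 + U)
o = 20 (o = -4*(-5) + (2 - 2) = 20 + 0 = 20)
s = -29 (s = -9 - 1*20 = -9 - 20 = -29)
(-32 + s)*49 = (-32 - 29)*49 = -61*49 = -2989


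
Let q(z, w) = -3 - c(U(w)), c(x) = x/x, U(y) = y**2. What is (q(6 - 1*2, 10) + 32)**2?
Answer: 784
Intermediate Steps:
c(x) = 1
q(z, w) = -4 (q(z, w) = -3 - 1*1 = -3 - 1 = -4)
(q(6 - 1*2, 10) + 32)**2 = (-4 + 32)**2 = 28**2 = 784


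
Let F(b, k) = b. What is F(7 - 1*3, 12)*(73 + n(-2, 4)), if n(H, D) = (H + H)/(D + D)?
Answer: 290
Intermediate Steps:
n(H, D) = H/D (n(H, D) = (2*H)/((2*D)) = (2*H)*(1/(2*D)) = H/D)
F(7 - 1*3, 12)*(73 + n(-2, 4)) = (7 - 1*3)*(73 - 2/4) = (7 - 3)*(73 - 2*¼) = 4*(73 - ½) = 4*(145/2) = 290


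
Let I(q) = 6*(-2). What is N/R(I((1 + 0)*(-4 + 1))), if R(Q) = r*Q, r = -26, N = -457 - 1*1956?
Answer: -2413/312 ≈ -7.7340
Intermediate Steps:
N = -2413 (N = -457 - 1956 = -2413)
I(q) = -12
R(Q) = -26*Q
N/R(I((1 + 0)*(-4 + 1))) = -2413/((-26*(-12))) = -2413/312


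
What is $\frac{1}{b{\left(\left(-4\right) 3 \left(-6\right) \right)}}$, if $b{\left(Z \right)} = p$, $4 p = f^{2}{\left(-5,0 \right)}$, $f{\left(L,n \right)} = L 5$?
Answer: $\frac{4}{625} \approx 0.0064$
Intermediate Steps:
$f{\left(L,n \right)} = 5 L$
$p = \frac{625}{4}$ ($p = \frac{\left(5 \left(-5\right)\right)^{2}}{4} = \frac{\left(-25\right)^{2}}{4} = \frac{1}{4} \cdot 625 = \frac{625}{4} \approx 156.25$)
$b{\left(Z \right)} = \frac{625}{4}$
$\frac{1}{b{\left(\left(-4\right) 3 \left(-6\right) \right)}} = \frac{1}{\frac{625}{4}} = \frac{4}{625}$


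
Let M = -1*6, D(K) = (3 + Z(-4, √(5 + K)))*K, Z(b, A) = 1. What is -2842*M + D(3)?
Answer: 17064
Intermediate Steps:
D(K) = 4*K (D(K) = (3 + 1)*K = 4*K)
M = -6
-2842*M + D(3) = -2842*(-6) + 4*3 = 17052 + 12 = 17064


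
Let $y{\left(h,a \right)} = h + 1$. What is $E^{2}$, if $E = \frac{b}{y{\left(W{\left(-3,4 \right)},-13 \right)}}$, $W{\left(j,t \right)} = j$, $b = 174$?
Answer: $7569$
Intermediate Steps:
$y{\left(h,a \right)} = 1 + h$
$E = -87$ ($E = \frac{174}{1 - 3} = \frac{174}{-2} = 174 \left(- \frac{1}{2}\right) = -87$)
$E^{2} = \left(-87\right)^{2} = 7569$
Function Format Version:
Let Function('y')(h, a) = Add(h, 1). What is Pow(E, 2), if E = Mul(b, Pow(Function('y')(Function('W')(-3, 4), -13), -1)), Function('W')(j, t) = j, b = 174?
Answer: 7569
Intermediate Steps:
Function('y')(h, a) = Add(1, h)
E = -87 (E = Mul(174, Pow(Add(1, -3), -1)) = Mul(174, Pow(-2, -1)) = Mul(174, Rational(-1, 2)) = -87)
Pow(E, 2) = Pow(-87, 2) = 7569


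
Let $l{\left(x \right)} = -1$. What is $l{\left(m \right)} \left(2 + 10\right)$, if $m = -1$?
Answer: $-12$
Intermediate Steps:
$l{\left(m \right)} \left(2 + 10\right) = - (2 + 10) = \left(-1\right) 12 = -12$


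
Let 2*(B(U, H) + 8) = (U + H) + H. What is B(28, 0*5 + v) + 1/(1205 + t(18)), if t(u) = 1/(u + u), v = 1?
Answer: 303703/43381 ≈ 7.0008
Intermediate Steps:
t(u) = 1/(2*u)
B(U, H) = -8 + H + U/2 (B(U, H) = -8 + ((U + H) + H)/2 = -8 + ((H + U) + H)/2 = -8 + (U + 2*H)/2 = -8 + (H + U/2) = -8 + H + U/2)
B(28, 0*5 + v) + 1/(1205 + t(18)) = (-8 + (0*5 + 1) + (1/2)*28) + 1/(1205 + (1/2)/18) = (-8 + (0 + 1) + 14) + 1/(1205 + (1/2)*(1/18)) = (-8 + 1 + 14) + 1/(1205 + 1/36) = 7 + 1/(43381/36) = 7 + 36/43381 = 303703/43381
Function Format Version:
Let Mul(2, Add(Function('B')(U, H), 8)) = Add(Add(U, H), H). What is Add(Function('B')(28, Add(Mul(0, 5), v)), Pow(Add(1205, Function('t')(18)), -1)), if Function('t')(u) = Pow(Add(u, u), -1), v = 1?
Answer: Rational(303703, 43381) ≈ 7.0008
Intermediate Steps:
Function('t')(u) = Mul(Rational(1, 2), Pow(u, -1)) (Function('t')(u) = Pow(Mul(2, u), -1) = Mul(Rational(1, 2), Pow(u, -1)))
Function('B')(U, H) = Add(-8, H, Mul(Rational(1, 2), U)) (Function('B')(U, H) = Add(-8, Mul(Rational(1, 2), Add(Add(U, H), H))) = Add(-8, Mul(Rational(1, 2), Add(Add(H, U), H))) = Add(-8, Mul(Rational(1, 2), Add(U, Mul(2, H)))) = Add(-8, Add(H, Mul(Rational(1, 2), U))) = Add(-8, H, Mul(Rational(1, 2), U)))
Add(Function('B')(28, Add(Mul(0, 5), v)), Pow(Add(1205, Function('t')(18)), -1)) = Add(Add(-8, Add(Mul(0, 5), 1), Mul(Rational(1, 2), 28)), Pow(Add(1205, Mul(Rational(1, 2), Pow(18, -1))), -1)) = Add(Add(-8, Add(0, 1), 14), Pow(Add(1205, Mul(Rational(1, 2), Rational(1, 18))), -1)) = Add(Add(-8, 1, 14), Pow(Add(1205, Rational(1, 36)), -1)) = Add(7, Pow(Rational(43381, 36), -1)) = Add(7, Rational(36, 43381)) = Rational(303703, 43381)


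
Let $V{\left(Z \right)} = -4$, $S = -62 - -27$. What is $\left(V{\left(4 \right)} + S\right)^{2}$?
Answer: $1521$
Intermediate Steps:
$S = -35$ ($S = -62 + 27 = -35$)
$\left(V{\left(4 \right)} + S\right)^{2} = \left(-4 - 35\right)^{2} = \left(-39\right)^{2} = 1521$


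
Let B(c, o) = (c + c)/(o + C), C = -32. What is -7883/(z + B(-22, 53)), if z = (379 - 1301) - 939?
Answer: 165543/39125 ≈ 4.2311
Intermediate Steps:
B(c, o) = 2*c/(-32 + o) (B(c, o) = (c + c)/(o - 32) = (2*c)/(-32 + o) = 2*c/(-32 + o))
z = -1861 (z = -922 - 939 = -1861)
-7883/(z + B(-22, 53)) = -7883/(-1861 + 2*(-22)/(-32 + 53)) = -7883/(-1861 + 2*(-22)/21) = -7883/(-1861 + 2*(-22)*(1/21)) = -7883/(-1861 - 44/21) = -7883/(-39125/21) = -7883*(-21/39125) = 165543/39125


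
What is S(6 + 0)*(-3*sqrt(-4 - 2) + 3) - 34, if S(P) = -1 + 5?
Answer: -22 - 12*I*sqrt(6) ≈ -22.0 - 29.394*I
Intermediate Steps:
S(P) = 4
S(6 + 0)*(-3*sqrt(-4 - 2) + 3) - 34 = 4*(-3*sqrt(-4 - 2) + 3) - 34 = 4*(-3*I*sqrt(6) + 3) - 34 = 4*(3 - 3*I*sqrt(6)) - 34 = (12 - 12*I*sqrt(6)) - 34 = -22 - 12*I*sqrt(6)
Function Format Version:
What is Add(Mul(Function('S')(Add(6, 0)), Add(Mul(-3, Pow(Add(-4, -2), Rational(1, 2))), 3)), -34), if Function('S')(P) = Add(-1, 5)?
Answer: Add(-22, Mul(-12, I, Pow(6, Rational(1, 2)))) ≈ Add(-22.000, Mul(-29.394, I))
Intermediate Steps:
Function('S')(P) = 4
Add(Mul(Function('S')(Add(6, 0)), Add(Mul(-3, Pow(Add(-4, -2), Rational(1, 2))), 3)), -34) = Add(Mul(4, Add(Mul(-3, Pow(Add(-4, -2), Rational(1, 2))), 3)), -34) = Add(Mul(4, Add(Mul(-3, Pow(-6, Rational(1, 2))), 3)), -34) = Add(Mul(4, Add(Mul(-3, Mul(I, Pow(6, Rational(1, 2)))), 3)), -34) = Add(Mul(4, Add(Mul(-3, I, Pow(6, Rational(1, 2))), 3)), -34) = Add(Mul(4, Add(3, Mul(-3, I, Pow(6, Rational(1, 2))))), -34) = Add(Add(12, Mul(-12, I, Pow(6, Rational(1, 2)))), -34) = Add(-22, Mul(-12, I, Pow(6, Rational(1, 2))))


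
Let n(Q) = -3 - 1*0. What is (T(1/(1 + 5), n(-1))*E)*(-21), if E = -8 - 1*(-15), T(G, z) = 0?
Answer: 0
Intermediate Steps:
n(Q) = -3 (n(Q) = -3 + 0 = -3)
E = 7 (E = -8 + 15 = 7)
(T(1/(1 + 5), n(-1))*E)*(-21) = (0*7)*(-21) = 0*(-21) = 0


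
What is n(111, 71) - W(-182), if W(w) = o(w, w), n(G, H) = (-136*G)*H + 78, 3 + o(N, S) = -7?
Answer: -1071728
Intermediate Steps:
o(N, S) = -10 (o(N, S) = -3 - 7 = -10)
n(G, H) = 78 - 136*G*H (n(G, H) = -136*G*H + 78 = 78 - 136*G*H)
W(w) = -10
n(111, 71) - W(-182) = (78 - 136*111*71) - 1*(-10) = (78 - 1071816) + 10 = -1071738 + 10 = -1071728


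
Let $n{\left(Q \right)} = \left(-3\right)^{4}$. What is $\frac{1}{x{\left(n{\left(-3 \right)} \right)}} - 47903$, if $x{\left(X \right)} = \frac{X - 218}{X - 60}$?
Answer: $- \frac{6562732}{137} \approx -47903.0$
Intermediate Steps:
$n{\left(Q \right)} = 81$
$x{\left(X \right)} = \frac{-218 + X}{-60 + X}$
$\frac{1}{x{\left(n{\left(-3 \right)} \right)}} - 47903 = \frac{1}{\frac{1}{-60 + 81} \left(-218 + 81\right)} - 47903 = \frac{1}{\frac{1}{21} \left(-137\right)} - 47903 = \frac{1}{- \frac{137}{21}} - 47903 = - \frac{21}{137} - 47903 = - \frac{6562732}{137}$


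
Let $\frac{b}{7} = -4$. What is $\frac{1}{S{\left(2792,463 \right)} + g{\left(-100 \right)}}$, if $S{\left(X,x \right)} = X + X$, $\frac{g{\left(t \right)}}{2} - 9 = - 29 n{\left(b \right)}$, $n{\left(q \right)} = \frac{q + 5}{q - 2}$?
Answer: $\frac{15}{83363} \approx 0.00017994$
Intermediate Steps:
$b = -28$ ($b = 7 \left(-4\right) = -28$)
$n{\left(q \right)} = \frac{5 + q}{-2 + q}$
$g{\left(t \right)} = - \frac{397}{15}$ ($g{\left(t \right)} = 18 + 2 \left(- 29 \frac{5 - 28}{-2 - 28}\right) = 18 + 2 \left(- 29 \frac{1}{-30} \left(-23\right)\right) = 18 + 2 \left(- 29 \left(\left(- \frac{1}{30}\right) \left(-23\right)\right)\right) = 18 + 2 \left(\left(-29\right) \frac{23}{30}\right) = 18 + 2 \left(- \frac{667}{30}\right) = 18 - \frac{667}{15} = - \frac{397}{15}$)
$S{\left(X,x \right)} = 2 X$
$\frac{1}{S{\left(2792,463 \right)} + g{\left(-100 \right)}} = \frac{1}{2 \cdot 2792 - \frac{397}{15}} = \frac{1}{5584 - \frac{397}{15}} = \frac{1}{\frac{83363}{15}} = \frac{15}{83363}$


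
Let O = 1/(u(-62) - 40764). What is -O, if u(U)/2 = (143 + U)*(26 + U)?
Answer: 1/46596 ≈ 2.1461e-5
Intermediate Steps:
u(U) = 2*(26 + U)*(143 + U) (u(U) = 2*((143 + U)*(26 + U)) = 2*((26 + U)*(143 + U)) = 2*(26 + U)*(143 + U))
O = -1/46596 (O = 1/((7436 + 2*(-62)² + 338*(-62)) - 40764) = 1/((7436 + 2*3844 - 20956) - 40764) = 1/((7436 + 7688 - 20956) - 40764) = 1/(-5832 - 40764) = 1/(-46596) = -1/46596 ≈ -2.1461e-5)
-O = -1*(-1/46596) = 1/46596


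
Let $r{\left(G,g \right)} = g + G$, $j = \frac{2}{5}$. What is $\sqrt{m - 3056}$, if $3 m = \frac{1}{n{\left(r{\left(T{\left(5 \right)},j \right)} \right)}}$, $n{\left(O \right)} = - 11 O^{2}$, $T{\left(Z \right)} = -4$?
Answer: $\frac{i \sqrt{1078267641}}{594} \approx 55.281 i$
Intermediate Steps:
$j = \frac{2}{5}$ ($j = 2 \cdot \frac{1}{5} = \frac{2}{5} \approx 0.4$)
$r{\left(G,g \right)} = G + g$
$m = - \frac{25}{10692}$ ($m = \frac{1}{3 \left(- 11 \left(-4 + \frac{2}{5}\right)^{2}\right)} = \frac{1}{3 \left(- 11 \left(- \frac{18}{5}\right)^{2}\right)} = \frac{1}{3 \left(\left(-11\right) \frac{324}{25}\right)} = \frac{1}{3 \left(- \frac{3564}{25}\right)} = \frac{1}{3} \left(- \frac{25}{3564}\right) = - \frac{25}{10692} \approx -0.0023382$)
$\sqrt{m - 3056} = \sqrt{- \frac{25}{10692} - 3056} = \sqrt{- \frac{32674777}{10692}} = \frac{i \sqrt{1078267641}}{594}$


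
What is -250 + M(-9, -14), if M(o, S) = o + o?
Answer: -268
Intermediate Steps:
M(o, S) = 2*o
-250 + M(-9, -14) = -250 + 2*(-9) = -250 - 18 = -268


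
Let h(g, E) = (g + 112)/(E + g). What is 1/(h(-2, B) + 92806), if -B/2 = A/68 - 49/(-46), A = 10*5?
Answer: 219/20320213 ≈ 1.0777e-5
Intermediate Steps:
A = 50
B = -1408/391 (B = -2*(50/68 - 49/(-46)) = -2*(50*(1/68) - 49*(-1/46)) = -2*(25/34 + 49/46) = -2*704/391 = -1408/391 ≈ -3.6010)
h(g, E) = (112 + g)/(E + g)
1/(h(-2, B) + 92806) = 1/((112 - 2)/(-1408/391 - 2) + 92806) = 1/(110/(-2190/391) + 92806) = 1/(-391/2190*110 + 92806) = 1/(-4301/219 + 92806) = 1/(20320213/219) = 219/20320213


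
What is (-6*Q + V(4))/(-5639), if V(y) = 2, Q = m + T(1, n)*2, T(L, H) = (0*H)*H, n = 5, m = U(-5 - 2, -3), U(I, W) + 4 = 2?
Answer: -14/5639 ≈ -0.0024827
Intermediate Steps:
U(I, W) = -2 (U(I, W) = -4 + 2 = -2)
m = -2
T(L, H) = 0 (T(L, H) = 0*H = 0)
Q = -2 (Q = -2 + 0*2 = -2 + 0 = -2)
(-6*Q + V(4))/(-5639) = (-6*(-2) + 2)/(-5639) = (12 + 2)*(-1/5639) = 14*(-1/5639) = -14/5639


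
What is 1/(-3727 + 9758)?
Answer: 1/6031 ≈ 0.00016581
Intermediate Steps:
1/(-3727 + 9758) = 1/6031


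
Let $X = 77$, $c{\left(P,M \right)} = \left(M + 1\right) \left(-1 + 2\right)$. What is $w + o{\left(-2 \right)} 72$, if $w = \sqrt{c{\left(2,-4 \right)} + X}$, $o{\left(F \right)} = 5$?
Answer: $360 + \sqrt{74} \approx 368.6$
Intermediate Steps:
$c{\left(P,M \right)} = 1 + M$ ($c{\left(P,M \right)} = \left(1 + M\right) 1 = 1 + M$)
$w = \sqrt{74}$ ($w = \sqrt{\left(1 - 4\right) + 77} = \sqrt{-3 + 77} = \sqrt{74} \approx 8.6023$)
$w + o{\left(-2 \right)} 72 = \sqrt{74} + 5 \cdot 72 = \sqrt{74} + 360 = 360 + \sqrt{74}$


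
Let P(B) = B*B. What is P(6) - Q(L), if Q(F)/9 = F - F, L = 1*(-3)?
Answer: 36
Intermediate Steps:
L = -3
P(B) = B²
Q(F) = 0 (Q(F) = 9*(F - F) = 9*0 = 0)
P(6) - Q(L) = 6² - 1*0 = 36 + 0 = 36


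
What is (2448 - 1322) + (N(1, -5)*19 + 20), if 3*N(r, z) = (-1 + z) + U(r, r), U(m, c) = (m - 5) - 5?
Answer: 1051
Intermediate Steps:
U(m, c) = -10 + m (U(m, c) = (-5 + m) - 5 = -10 + m)
N(r, z) = -11/3 + r/3 + z/3 (N(r, z) = ((-1 + z) + (-10 + r))/3 = (-11 + r + z)/3 = -11/3 + r/3 + z/3)
(2448 - 1322) + (N(1, -5)*19 + 20) = (2448 - 1322) + ((-11/3 + (1/3)*1 + (1/3)*(-5))*19 + 20) = 1126 + ((-11/3 + 1/3 - 5/3)*19 + 20) = 1126 + (-5*19 + 20) = 1126 + (-95 + 20) = 1126 - 75 = 1051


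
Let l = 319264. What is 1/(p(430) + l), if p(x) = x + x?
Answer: 1/320124 ≈ 3.1238e-6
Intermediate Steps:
p(x) = 2*x
1/(p(430) + l) = 1/(2*430 + 319264) = 1/(860 + 319264) = 1/320124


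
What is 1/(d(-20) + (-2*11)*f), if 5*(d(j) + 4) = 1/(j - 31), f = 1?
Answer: -255/6631 ≈ -0.038456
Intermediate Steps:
d(j) = -4 + 1/(5*(-31 + j)) (d(j) = -4 + 1/(5*(j - 31)) = -4 + 1/(5*(-31 + j)))
1/(d(-20) + (-2*11)*f) = 1/((621 - 20*(-20))/(5*(-31 - 20)) - 2*11*1) = 1/((⅕)*(621 + 400)/(-51) - 22*1) = 1/((⅕)*(-1/51)*1021 - 22) = 1/(-1021/255 - 22) = 1/(-6631/255) = -255/6631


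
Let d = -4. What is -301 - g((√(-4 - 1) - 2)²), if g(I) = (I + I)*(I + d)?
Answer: -151 - 48*I*√5 ≈ -151.0 - 107.33*I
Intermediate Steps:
g(I) = 2*I*(-4 + I) (g(I) = (I + I)*(I - 4) = (2*I)*(-4 + I) = 2*I*(-4 + I))
-301 - g((√(-4 - 1) - 2)²) = -301 - 2*(√(-4 - 1) - 2)²*(-4 + (√(-4 - 1) - 2)²) = -301 - 2*(√(-5) - 2)²*(-4 + (√(-5) - 2)²) = -301 - 2*(I*√5 - 2)²*(-4 + (I*√5 - 2)²) = -301 - 2*(-2 + I*√5)²*(-4 + (-2 + I*√5)²)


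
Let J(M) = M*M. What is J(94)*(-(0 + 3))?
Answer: -26508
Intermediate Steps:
J(M) = M²
J(94)*(-(0 + 3)) = 94²*(-(0 + 3)) = 8836*(-1*3) = 8836*(-3) = -26508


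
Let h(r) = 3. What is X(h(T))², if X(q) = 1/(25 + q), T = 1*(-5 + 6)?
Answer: 1/784 ≈ 0.0012755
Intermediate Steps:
T = 1 (T = 1*1 = 1)
X(h(T))² = (1/(25 + 3))² = (1/28)² = 1/784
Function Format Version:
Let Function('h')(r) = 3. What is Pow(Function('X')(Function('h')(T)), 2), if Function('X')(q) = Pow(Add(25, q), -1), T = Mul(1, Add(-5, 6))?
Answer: Rational(1, 784) ≈ 0.0012755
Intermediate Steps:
T = 1 (T = Mul(1, 1) = 1)
Pow(Function('X')(Function('h')(T)), 2) = Pow(Pow(Add(25, 3), -1), 2) = Pow(Pow(28, -1), 2) = Pow(Rational(1, 28), 2) = Rational(1, 784)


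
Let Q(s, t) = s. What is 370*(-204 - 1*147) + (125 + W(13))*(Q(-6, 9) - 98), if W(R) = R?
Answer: -144222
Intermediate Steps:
370*(-204 - 1*147) + (125 + W(13))*(Q(-6, 9) - 98) = 370*(-204 - 1*147) + (125 + 13)*(-6 - 98) = 370*(-204 - 147) + 138*(-104) = 370*(-351) - 14352 = -129870 - 14352 = -144222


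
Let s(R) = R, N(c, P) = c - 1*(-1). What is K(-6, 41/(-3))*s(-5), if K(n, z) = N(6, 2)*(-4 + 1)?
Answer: 105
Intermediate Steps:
N(c, P) = 1 + c (N(c, P) = c + 1 = 1 + c)
K(n, z) = -21 (K(n, z) = (1 + 6)*(-4 + 1) = 7*(-3) = -21)
K(-6, 41/(-3))*s(-5) = -21*(-5) = 105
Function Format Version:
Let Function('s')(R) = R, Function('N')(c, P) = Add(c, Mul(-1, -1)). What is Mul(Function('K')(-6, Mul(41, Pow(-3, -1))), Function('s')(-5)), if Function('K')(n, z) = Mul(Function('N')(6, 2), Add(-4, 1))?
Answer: 105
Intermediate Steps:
Function('N')(c, P) = Add(1, c) (Function('N')(c, P) = Add(c, 1) = Add(1, c))
Function('K')(n, z) = -21 (Function('K')(n, z) = Mul(Add(1, 6), Add(-4, 1)) = Mul(7, -3) = -21)
Mul(Function('K')(-6, Mul(41, Pow(-3, -1))), Function('s')(-5)) = Mul(-21, -5) = 105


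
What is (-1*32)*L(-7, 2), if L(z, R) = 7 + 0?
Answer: -224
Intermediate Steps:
L(z, R) = 7
(-1*32)*L(-7, 2) = -1*32*7 = -32*7 = -224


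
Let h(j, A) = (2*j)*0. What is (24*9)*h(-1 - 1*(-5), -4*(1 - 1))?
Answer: 0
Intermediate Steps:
h(j, A) = 0
(24*9)*h(-1 - 1*(-5), -4*(1 - 1)) = (24*9)*0 = 216*0 = 0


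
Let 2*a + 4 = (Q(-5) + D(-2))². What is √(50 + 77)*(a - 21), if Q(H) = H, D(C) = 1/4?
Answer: -375*√127/32 ≈ -132.06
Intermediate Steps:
D(C) = ¼
a = 297/32 (a = -2 + (-5 + ¼)²/2 = -2 + (-19/4)²/2 = -2 + (½)*(361/16) = -2 + 361/32 = 297/32 ≈ 9.2813)
√(50 + 77)*(a - 21) = √(50 + 77)*(297/32 - 21) = √127*(-375/32) = -375*√127/32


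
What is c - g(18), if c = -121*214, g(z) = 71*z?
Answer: -27172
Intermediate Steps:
c = -25894
c - g(18) = -25894 - 71*18 = -25894 - 1*1278 = -25894 - 1278 = -27172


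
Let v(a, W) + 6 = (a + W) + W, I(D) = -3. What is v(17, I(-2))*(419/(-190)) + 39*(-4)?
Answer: -6347/38 ≈ -167.03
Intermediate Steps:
v(a, W) = -6 + a + 2*W (v(a, W) = -6 + ((a + W) + W) = -6 + ((W + a) + W) = -6 + (a + 2*W) = -6 + a + 2*W)
v(17, I(-2))*(419/(-190)) + 39*(-4) = (-6 + 17 + 2*(-3))*(419/(-190)) + 39*(-4) = (-6 + 17 - 6)*(419*(-1/190)) - 156 = 5*(-419/190) - 156 = -419/38 - 156 = -6347/38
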